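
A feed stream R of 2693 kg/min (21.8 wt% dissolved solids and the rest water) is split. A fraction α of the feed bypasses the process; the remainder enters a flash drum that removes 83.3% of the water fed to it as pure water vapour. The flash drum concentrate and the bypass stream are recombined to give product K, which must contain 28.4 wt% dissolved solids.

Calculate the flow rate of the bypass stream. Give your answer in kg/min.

All 2693×0.218 = 587.07 kg/min of dissolved solids reaches K, so K = 587.07/0.284 = 2067.2 kg/min and vapour = 625.84 kg/min.
The evaporator receives (1−α)·2693 of feed at 0.782 water and removes 0.833 of that water:
0.833×0.782×(1−α)×2693 = 625.84
(1−α) = 625.84/1754.2 = 0.3568;  α = 0.6432.
Bypass flow = 0.6432×2693 = 1732.3 kg/min.

1732 kg/min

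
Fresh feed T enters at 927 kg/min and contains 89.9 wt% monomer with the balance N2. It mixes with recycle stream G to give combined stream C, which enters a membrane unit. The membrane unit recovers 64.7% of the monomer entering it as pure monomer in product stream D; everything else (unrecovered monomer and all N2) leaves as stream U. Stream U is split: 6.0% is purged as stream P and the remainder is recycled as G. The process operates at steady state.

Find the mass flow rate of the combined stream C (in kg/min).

N2 enters only via T and leaves only via the purge: 927×0.101 = 0.060×(N2 in U), and the membrane unit passes all N2, so N2 in C = N2 in U = 1560.5 kg/min.
monomer in C: m_A = 927×0.899 + (1−0.060)·(1−0.647)·m_A, so m_A = 833.37/0.6682 = 1247.2 kg/min.
C = 1247.2 + 1560.5 = 2807.7 kg/min.

2808 kg/min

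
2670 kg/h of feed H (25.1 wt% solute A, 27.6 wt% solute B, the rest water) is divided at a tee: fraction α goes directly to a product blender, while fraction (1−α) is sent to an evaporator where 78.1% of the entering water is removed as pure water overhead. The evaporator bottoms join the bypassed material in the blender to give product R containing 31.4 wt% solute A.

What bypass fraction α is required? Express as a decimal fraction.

All 2670×0.251 = 670.17 kg/h of solute A reaches R, so R = 670.17/0.314 = 2134.3 kg/h and vapour = 535.7 kg/h.
The evaporator receives (1−α)·2670 of feed at 0.473 water and removes 0.781 of that water:
0.781×0.473×(1−α)×2670 = 535.7
(1−α) = 535.7/986.33 = 0.5431;  α = 0.4569.

0.457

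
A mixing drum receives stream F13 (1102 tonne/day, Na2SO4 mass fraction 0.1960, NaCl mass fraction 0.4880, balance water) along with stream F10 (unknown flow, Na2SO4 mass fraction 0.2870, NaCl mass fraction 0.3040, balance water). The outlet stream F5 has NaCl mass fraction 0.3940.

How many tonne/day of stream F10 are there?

Let F10 be the unknown flow. Total out = 1102 + F10.
NaCl balance: 537.78 + 0.304·F10 = 0.394·(1102 + F10)
(0.304 − 0.394)·F10 = 0.394×1102 − 537.78 = -103.59
F10 = -103.59 / -0.090 = 1151 tonne/day

1151 tonne/day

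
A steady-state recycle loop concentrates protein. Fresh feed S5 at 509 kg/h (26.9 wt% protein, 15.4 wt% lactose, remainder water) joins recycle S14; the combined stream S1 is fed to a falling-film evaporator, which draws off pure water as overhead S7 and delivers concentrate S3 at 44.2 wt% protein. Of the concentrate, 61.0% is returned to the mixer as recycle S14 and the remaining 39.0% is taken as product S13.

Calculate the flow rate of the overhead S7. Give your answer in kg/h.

Overall protein balance (none leaves overhead): protein in fresh feed = protein in product, i.e. 509×0.269 = (1−0.610)·S3·0.442.
S3 = 136.92/(0.442×0.390) = 794.3 kg/h.
Recycle S14 = 0.610×794.3 = 484.52 kg/h.
Combined feed S1 = 509 + 484.52 = 993.52 kg/h.
Overhead S7 = S1 − S3 = 993.52 − 794.3 = 199.22 kg/h.

199.2 kg/h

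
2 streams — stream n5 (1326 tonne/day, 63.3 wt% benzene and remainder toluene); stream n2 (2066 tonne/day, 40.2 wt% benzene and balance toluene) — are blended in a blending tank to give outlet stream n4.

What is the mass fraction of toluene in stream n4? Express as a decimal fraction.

Total flow out = 1326 + 2066 = 3392 tonne/day.
toluene in = 1326×0.367 + 2066×0.598 = 1722.1 tonne/day.
toluene mass fraction in n4 = 1722.1/3392 = 0.5077.

0.5077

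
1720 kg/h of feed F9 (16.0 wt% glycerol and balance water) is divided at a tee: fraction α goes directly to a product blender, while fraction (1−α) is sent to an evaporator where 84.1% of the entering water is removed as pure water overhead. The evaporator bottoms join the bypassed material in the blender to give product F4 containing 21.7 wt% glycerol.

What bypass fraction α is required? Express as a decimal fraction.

0.628

All 1720×0.160 = 275.2 kg/h of glycerol reaches F4, so F4 = 275.2/0.217 = 1268.2 kg/h and vapour = 451.8 kg/h.
The evaporator receives (1−α)·1720 of feed at 0.840 water and removes 0.841 of that water:
0.841×0.840×(1−α)×1720 = 451.8
(1−α) = 451.8/1215.1 = 0.3718;  α = 0.6282.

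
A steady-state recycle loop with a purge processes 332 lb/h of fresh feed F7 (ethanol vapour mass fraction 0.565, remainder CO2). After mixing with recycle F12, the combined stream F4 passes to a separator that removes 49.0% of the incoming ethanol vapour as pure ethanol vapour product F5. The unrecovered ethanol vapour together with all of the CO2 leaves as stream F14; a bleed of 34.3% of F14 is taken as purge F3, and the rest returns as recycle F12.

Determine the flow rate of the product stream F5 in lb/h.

138.2 lb/h

ethanol vapour in F4: m_A = 332×0.565 + (1−0.343)·(1−0.490)·m_A, so m_A = 187.58/0.6649 = 282.1 lb/h.
Product F5 = 0.490×282.1 = 138.23 lb/h.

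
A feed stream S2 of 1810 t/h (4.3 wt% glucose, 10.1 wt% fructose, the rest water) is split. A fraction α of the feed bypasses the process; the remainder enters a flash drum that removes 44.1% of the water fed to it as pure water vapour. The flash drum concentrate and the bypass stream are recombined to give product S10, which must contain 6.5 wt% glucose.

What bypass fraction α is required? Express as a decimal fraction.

All 1810×0.043 = 77.83 t/h of glucose reaches S10, so S10 = 77.83/0.065 = 1197.4 t/h and vapour = 612.62 t/h.
The evaporator receives (1−α)·1810 of feed at 0.856 water and removes 0.441 of that water:
0.441×0.856×(1−α)×1810 = 612.62
(1−α) = 612.62/683.27 = 0.8966;  α = 0.1034.

0.103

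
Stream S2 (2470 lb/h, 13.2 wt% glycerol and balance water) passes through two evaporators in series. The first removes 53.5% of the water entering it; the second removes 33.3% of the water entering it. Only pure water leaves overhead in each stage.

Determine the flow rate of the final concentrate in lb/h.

water in feed = 2470×0.868 = 2144 lb/h.
After stage 1: water left = (1−0.535)×2144 = 996.94; stream total = 1323 lb/h.
After stage 2: water left = (1−0.333)×996.94 = 664.96; final concentrate = 991 lb/h.

991 lb/h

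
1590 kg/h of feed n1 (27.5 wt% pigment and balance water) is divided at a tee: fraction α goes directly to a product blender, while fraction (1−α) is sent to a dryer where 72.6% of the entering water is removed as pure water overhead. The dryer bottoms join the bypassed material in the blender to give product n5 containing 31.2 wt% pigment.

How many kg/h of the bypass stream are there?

All 1590×0.275 = 437.25 kg/h of pigment reaches n5, so n5 = 437.25/0.312 = 1401.4 kg/h and vapour = 188.56 kg/h.
The evaporator receives (1−α)·1590 of feed at 0.725 water and removes 0.726 of that water:
0.726×0.725×(1−α)×1590 = 188.56
(1−α) = 188.56/836.9 = 0.2253;  α = 0.7747.
Bypass flow = 0.7747×1590 = 1231.8 kg/h.

1232 kg/h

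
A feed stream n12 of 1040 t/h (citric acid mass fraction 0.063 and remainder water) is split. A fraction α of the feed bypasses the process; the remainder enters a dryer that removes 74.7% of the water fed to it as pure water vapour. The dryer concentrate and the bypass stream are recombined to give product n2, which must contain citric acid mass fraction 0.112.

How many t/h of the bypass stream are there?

All 1040×0.063 = 65.52 t/h of citric acid reaches n2, so n2 = 65.52/0.112 = 585 t/h and vapour = 455 t/h.
The evaporator receives (1−α)·1040 of feed at 0.937 water and removes 0.747 of that water:
0.747×0.937×(1−α)×1040 = 455
(1−α) = 455/727.94 = 0.6251;  α = 0.3749.
Bypass flow = 0.3749×1040 = 389.94 t/h.

389.9 t/h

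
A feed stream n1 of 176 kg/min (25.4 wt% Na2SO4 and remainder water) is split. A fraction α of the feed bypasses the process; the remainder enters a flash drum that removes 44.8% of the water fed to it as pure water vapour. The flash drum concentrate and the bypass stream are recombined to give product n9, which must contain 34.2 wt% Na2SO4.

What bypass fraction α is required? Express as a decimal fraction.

All 176×0.254 = 44.704 kg/min of Na2SO4 reaches n9, so n9 = 44.704/0.342 = 130.71 kg/min and vapour = 45.287 kg/min.
The evaporator receives (1−α)·176 of feed at 0.746 water and removes 0.448 of that water:
0.448×0.746×(1−α)×176 = 45.287
(1−α) = 45.287/58.821 = 0.7699;  α = 0.2301.

0.230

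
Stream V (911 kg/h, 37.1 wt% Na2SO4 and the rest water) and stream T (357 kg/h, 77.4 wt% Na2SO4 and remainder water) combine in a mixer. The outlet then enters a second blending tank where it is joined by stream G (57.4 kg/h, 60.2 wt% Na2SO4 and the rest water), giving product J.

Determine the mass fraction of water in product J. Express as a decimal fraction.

0.5104

Overall, product flow = 1325.4 kg/h.
water in = 911×0.629 + 357×0.226 + 57.4×0.398 = 676.55 kg/h.
water fraction in J = 0.5104.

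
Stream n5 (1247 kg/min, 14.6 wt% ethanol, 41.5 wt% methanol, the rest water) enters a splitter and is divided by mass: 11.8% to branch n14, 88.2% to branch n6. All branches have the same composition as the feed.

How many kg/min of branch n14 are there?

Branch n14 flow = 0.118×1247 = 147.15 kg/min.

147.1 kg/min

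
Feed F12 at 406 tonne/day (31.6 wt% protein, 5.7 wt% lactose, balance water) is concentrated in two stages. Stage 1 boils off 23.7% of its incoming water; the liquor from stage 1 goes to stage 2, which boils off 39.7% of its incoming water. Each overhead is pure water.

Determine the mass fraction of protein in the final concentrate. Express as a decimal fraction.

water in feed = 406×0.627 = 254.56 tonne/day.
After stage 1: water left = (1−0.237)×254.56 = 194.23; stream total = 345.67 tonne/day.
After stage 2: water left = (1−0.397)×194.23 = 117.12; final concentrate = 268.56 tonne/day.
protein fraction = 128.3/268.56 = 0.478.

0.478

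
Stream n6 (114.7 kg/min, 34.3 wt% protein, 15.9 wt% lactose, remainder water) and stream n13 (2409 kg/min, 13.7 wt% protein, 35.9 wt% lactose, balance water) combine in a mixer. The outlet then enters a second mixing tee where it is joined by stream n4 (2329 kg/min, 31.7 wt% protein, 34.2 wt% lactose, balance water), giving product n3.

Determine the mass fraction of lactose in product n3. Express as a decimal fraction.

0.346

Overall, product flow = 4852.7 kg/min.
lactose in = 114.7×0.159 + 2409×0.359 + 2329×0.342 = 1679.6 kg/min.
lactose fraction in n3 = 0.346.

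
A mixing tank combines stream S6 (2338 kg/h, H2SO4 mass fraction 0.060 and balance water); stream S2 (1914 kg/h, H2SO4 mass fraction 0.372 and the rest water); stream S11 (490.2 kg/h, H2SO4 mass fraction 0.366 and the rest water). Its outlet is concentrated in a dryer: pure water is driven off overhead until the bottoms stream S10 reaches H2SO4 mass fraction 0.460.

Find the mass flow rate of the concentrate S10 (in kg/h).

H2SO4 entering = 2338×0.060 + 1914×0.372 + 490.2×0.366 = 1031.7 kg/h.
All H2SO4 reports to S10, so S10 = 1031.7/0.460 = 2242.8 kg/h.

2243 kg/h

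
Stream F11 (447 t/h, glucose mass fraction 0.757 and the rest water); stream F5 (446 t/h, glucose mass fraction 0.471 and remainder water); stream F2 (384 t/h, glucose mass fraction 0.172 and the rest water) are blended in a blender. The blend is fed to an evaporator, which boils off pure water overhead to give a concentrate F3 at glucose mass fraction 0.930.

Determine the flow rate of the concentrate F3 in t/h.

glucose entering = 447×0.757 + 446×0.471 + 384×0.172 = 614.49 t/h.
All glucose reports to F3, so F3 = 614.49/0.930 = 660.75 t/h.

660.7 t/h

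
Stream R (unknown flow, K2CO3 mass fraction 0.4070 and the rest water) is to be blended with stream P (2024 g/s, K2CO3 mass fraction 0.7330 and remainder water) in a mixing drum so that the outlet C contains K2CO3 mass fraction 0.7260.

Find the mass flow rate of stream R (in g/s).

44.41 g/s

Let R be the unknown flow. Total out = 2024 + R.
K2CO3 balance: 1483.6 + 0.407·R = 0.726·(2024 + R)
(0.407 − 0.726)·R = 0.726×2024 − 1483.6 = -14.168
R = -14.168 / -0.319 = 44.414 g/s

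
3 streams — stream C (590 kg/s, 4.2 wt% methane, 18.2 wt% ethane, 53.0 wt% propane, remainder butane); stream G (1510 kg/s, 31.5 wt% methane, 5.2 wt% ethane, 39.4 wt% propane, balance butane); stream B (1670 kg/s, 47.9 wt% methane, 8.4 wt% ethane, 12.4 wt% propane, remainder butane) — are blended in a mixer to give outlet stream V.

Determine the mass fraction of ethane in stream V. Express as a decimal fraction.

Total flow out = 590 + 1510 + 1670 = 3770 kg/s.
ethane in = 590×0.182 + 1510×0.052 + 1670×0.084 = 326.18 kg/s.
ethane mass fraction in V = 326.18/3770 = 0.087.

0.087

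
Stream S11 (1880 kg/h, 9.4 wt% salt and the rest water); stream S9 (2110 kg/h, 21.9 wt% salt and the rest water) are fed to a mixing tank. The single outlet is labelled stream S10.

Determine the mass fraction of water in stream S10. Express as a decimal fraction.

0.840

Total flow out = 1880 + 2110 = 3990 kg/h.
water in = 1880×0.906 + 2110×0.781 = 3351.2 kg/h.
water mass fraction in S10 = 3351.2/3990 = 0.840.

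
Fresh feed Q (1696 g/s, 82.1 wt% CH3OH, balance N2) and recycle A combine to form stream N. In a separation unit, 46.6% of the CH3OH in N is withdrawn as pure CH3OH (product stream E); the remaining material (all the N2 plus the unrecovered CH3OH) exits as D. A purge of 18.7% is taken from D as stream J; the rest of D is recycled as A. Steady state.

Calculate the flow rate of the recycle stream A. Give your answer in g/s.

N2 enters only via Q and leaves only via the purge: 1696×0.179 = 0.187×(N2 in D), and the separation unit passes all N2, so N2 in N = N2 in D = 1623.4 g/s.
CH3OH in N: m_A = 1696×0.821 + (1−0.187)·(1−0.466)·m_A, so m_A = 1392.4/0.5659 = 2460.7 g/s.
D = (1−0.466)×2460.7 + 1623.4 = 2937.5 g/s.
Recycle A = (1−0.187)×2937.5 = 2388.2 g/s.

2388 g/s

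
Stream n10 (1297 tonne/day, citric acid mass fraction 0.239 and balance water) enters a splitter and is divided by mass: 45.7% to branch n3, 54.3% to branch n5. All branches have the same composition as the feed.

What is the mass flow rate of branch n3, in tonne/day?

592.7 tonne/day

Branch n3 flow = 0.457×1297 = 592.73 tonne/day.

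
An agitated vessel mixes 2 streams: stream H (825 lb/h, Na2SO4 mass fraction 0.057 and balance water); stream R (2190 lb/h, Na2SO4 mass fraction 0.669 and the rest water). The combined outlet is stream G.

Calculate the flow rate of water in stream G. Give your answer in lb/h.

water out = water in = 825×0.943 + 2190×0.331 = 1502.9 lb/h.

1503 lb/h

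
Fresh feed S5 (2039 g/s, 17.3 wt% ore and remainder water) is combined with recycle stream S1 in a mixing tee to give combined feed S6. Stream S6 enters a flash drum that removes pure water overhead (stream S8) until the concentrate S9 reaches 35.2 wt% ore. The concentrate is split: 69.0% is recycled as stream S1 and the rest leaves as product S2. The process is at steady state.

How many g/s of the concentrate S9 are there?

Overall ore balance (none leaves overhead): ore in fresh feed = ore in product, i.e. 2039×0.173 = (1−0.690)·S9·0.352.
S9 = 352.75/(0.352×0.310) = 3232.7 g/s.

3233 g/s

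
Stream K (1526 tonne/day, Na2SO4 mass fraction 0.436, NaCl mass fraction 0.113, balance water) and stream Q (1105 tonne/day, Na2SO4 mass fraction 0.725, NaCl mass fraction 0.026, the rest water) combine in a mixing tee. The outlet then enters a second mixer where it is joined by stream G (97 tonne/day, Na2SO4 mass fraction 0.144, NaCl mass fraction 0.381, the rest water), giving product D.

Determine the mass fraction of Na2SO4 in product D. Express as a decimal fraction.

Overall, product flow = 2728 tonne/day.
Na2SO4 in = 1526×0.436 + 1105×0.725 + 97×0.144 = 1480.4 tonne/day.
Na2SO4 fraction in D = 0.543.

0.543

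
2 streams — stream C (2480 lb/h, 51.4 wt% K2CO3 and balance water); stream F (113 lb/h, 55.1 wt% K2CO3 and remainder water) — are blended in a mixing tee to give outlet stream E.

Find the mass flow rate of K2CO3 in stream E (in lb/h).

K2CO3 out = K2CO3 in = 2480×0.514 + 113×0.551 = 1337 lb/h.

1337 lb/h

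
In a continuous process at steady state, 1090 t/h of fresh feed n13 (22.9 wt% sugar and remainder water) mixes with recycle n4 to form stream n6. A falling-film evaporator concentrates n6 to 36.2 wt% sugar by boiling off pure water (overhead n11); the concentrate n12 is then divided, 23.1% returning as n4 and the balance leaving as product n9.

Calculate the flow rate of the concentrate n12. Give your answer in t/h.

896.7 t/h

Overall sugar balance (none leaves overhead): sugar in fresh feed = sugar in product, i.e. 1090×0.229 = (1−0.231)·n12·0.362.
n12 = 249.61/(0.362×0.769) = 896.66 t/h.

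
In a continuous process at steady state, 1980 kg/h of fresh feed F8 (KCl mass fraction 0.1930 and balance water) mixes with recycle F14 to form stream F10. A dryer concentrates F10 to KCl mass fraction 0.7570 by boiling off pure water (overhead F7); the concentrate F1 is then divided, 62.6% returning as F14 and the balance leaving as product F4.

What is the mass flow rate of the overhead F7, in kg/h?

1475 kg/h

Overall KCl balance (none leaves overhead): KCl in fresh feed = KCl in product, i.e. 1980×0.193 = (1−0.626)·F1·0.757.
F1 = 382.14/(0.757×0.374) = 1349.8 kg/h.
Recycle F14 = 0.626×1349.8 = 844.95 kg/h.
Combined feed F10 = 1980 + 844.95 = 2824.9 kg/h.
Overhead F7 = F10 − F1 = 2824.9 − 1349.8 = 1475.2 kg/h.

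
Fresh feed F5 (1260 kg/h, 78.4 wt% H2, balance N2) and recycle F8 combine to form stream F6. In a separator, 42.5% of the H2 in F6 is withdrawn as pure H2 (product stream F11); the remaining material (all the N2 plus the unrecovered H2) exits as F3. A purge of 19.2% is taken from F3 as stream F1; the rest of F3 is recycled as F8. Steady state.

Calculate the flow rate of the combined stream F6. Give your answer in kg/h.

N2 enters only via F5 and leaves only via the purge: 1260×0.216 = 0.192×(N2 in F3), and the separator passes all N2, so N2 in F6 = N2 in F3 = 1417.5 kg/h.
H2 in F6: m_A = 1260×0.784 + (1−0.192)·(1−0.425)·m_A, so m_A = 987.84/0.5354 = 1845.1 kg/h.
F6 = 1845.1 + 1417.5 = 3262.6 kg/h.

3263 kg/h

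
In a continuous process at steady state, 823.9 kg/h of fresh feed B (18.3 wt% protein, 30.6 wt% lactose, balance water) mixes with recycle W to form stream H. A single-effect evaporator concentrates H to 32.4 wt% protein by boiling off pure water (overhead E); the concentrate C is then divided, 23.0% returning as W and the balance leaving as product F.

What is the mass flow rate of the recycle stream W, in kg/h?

139 kg/h

Overall protein balance (none leaves overhead): protein in fresh feed = protein in product, i.e. 823.9×0.183 = (1−0.230)·C·0.324.
C = 150.77/(0.324×0.770) = 604.35 kg/h.
Recycle W = 0.230×604.35 = 139 kg/h.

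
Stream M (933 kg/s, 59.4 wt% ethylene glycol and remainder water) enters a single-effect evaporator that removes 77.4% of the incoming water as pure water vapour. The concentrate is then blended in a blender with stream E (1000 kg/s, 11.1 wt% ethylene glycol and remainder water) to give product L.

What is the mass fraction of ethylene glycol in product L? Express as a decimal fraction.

0.4057

Vapour removed = 0.774×0.406×933 = 293.19 kg/s; concentrate = 639.81 kg/s.
ethylene glycol reaching the mixer = 554.2 (from concentrate) + 1000×0.111 = 665.2 kg/s.
Product flow = 639.81 + 1000 = 1639.8 kg/s; ethylene glycol fraction = 0.4057.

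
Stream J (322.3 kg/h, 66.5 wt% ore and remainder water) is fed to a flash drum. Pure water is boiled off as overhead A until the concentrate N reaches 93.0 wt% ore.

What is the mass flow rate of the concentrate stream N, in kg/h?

ore is conserved: 322.3×0.665 = 214.33 kg/h all reports to the concentrate.
Concentrate = 214.33/(target fraction) = 230.46 kg/h.

230.5 kg/h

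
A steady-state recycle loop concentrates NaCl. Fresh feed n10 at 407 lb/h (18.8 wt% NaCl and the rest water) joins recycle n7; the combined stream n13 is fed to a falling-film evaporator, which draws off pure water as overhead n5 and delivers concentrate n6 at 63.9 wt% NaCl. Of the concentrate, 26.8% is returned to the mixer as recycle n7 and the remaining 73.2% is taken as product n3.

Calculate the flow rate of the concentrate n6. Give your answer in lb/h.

Overall NaCl balance (none leaves overhead): NaCl in fresh feed = NaCl in product, i.e. 407×0.188 = (1−0.268)·n6·0.639.
n6 = 76.516/(0.639×0.732) = 163.58 lb/h.

163.6 lb/h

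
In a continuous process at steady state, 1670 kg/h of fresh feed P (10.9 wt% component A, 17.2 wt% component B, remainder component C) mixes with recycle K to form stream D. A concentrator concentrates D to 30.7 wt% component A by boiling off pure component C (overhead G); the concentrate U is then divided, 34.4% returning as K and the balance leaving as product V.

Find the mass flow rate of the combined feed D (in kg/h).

1981 kg/h

Overall component A balance (none leaves overhead): component A in fresh feed = component A in product, i.e. 1670×0.109 = (1−0.344)·U·0.307.
U = 182.03/(0.307×0.656) = 903.86 kg/h.
Recycle K = 0.344×903.86 = 310.93 kg/h.
Combined feed D = 1670 + 310.93 = 1980.9 kg/h.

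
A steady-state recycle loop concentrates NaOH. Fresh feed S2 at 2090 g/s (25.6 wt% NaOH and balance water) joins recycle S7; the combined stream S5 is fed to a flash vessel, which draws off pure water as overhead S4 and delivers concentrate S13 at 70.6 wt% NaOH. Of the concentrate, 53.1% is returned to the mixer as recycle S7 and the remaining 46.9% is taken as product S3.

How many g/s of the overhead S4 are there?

1332 g/s

Overall NaOH balance (none leaves overhead): NaOH in fresh feed = NaOH in product, i.e. 2090×0.256 = (1−0.531)·S13·0.706.
S13 = 535.04/(0.706×0.469) = 1615.9 g/s.
Recycle S7 = 0.531×1615.9 = 858.03 g/s.
Combined feed S5 = 2090 + 858.03 = 2948 g/s.
Overhead S4 = S5 − S13 = 2948 − 1615.9 = 1332.2 g/s.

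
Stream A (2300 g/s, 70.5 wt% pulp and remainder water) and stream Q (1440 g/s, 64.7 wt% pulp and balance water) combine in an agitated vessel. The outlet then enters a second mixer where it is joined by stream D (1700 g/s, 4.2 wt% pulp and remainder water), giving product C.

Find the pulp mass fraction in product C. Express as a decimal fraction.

0.482

Overall, product flow = 5440 g/s.
pulp in = 2300×0.705 + 1440×0.647 + 1700×0.042 = 2624.6 g/s.
pulp fraction in C = 0.482.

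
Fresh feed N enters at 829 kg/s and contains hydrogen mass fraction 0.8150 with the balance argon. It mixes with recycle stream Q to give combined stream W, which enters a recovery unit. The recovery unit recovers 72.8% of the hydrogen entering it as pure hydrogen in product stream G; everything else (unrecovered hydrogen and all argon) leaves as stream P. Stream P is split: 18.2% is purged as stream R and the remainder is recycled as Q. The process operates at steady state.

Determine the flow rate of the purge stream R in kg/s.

argon enters only via N and leaves only via the purge: 829×0.185 = 0.182×(argon in P), and the recovery unit passes all argon, so argon in W = argon in P = 842.66 kg/s.
hydrogen in W: m_A = 829×0.815 + (1−0.182)·(1−0.728)·m_A, so m_A = 675.63/0.7775 = 868.98 kg/s.
P = (1−0.728)×868.98 + 842.66 = 1079 kg/s.
Purge R = 0.182×1079 = 196.38 kg/s.

196.4 kg/s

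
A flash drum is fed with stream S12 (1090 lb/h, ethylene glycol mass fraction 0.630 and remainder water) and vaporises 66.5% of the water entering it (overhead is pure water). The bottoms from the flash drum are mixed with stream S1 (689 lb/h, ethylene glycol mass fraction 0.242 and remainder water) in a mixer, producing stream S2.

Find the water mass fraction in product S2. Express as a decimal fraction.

Vapour removed = 0.665×0.370×1090 = 268.19 lb/h; concentrate = 821.81 lb/h.
water reaching the mixer = 135.11 (from concentrate) + 689×0.758 = 657.37 lb/h.
Product flow = 821.81 + 689 = 1510.8 lb/h; water fraction = 0.435.

0.435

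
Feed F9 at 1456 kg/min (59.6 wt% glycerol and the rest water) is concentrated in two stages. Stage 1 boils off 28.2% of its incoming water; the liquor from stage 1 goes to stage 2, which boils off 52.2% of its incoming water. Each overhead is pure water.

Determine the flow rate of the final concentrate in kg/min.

water in feed = 1456×0.404 = 588.22 kg/min.
After stage 1: water left = (1−0.282)×588.22 = 422.34; stream total = 1290.1 kg/min.
After stage 2: water left = (1−0.522)×422.34 = 201.88; final concentrate = 1069.7 kg/min.

1070 kg/min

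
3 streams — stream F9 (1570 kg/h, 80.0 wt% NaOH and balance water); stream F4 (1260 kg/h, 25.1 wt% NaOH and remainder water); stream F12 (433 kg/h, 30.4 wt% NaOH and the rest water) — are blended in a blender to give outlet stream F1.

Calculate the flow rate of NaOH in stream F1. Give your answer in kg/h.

NaOH out = NaOH in = 1570×0.800 + 1260×0.251 + 433×0.304 = 1703.9 kg/h.

1704 kg/h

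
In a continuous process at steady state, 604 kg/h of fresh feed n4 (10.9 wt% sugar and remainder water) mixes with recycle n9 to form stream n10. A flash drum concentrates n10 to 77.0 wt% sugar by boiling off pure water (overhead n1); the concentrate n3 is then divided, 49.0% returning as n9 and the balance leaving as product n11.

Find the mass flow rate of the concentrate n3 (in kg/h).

167.6 kg/h

Overall sugar balance (none leaves overhead): sugar in fresh feed = sugar in product, i.e. 604×0.109 = (1−0.490)·n3·0.770.
n3 = 65.836/(0.770×0.510) = 167.65 kg/h.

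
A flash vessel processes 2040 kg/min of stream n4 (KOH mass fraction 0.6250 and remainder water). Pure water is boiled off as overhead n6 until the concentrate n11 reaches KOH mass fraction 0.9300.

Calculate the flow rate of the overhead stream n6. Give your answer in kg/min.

669 kg/min

KOH is conserved: 2040×0.625 = 1275 kg/min all reports to the concentrate.
Concentrate = 1275/(target fraction) = 1371 kg/min.
Overhead = 2040 − 1371 = 669.03 kg/min.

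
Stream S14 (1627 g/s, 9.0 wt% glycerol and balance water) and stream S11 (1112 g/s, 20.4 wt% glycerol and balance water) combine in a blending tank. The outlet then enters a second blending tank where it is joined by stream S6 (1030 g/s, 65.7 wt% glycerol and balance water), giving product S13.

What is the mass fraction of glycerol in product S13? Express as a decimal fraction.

Overall, product flow = 3769 g/s.
glycerol in = 1627×0.090 + 1112×0.204 + 1030×0.657 = 1050 g/s.
glycerol fraction in S13 = 0.279.

0.279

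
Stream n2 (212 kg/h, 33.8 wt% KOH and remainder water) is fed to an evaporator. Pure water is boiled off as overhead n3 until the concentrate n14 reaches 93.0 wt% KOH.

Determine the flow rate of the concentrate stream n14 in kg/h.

77.05 kg/h

KOH is conserved: 212×0.338 = 71.656 kg/h all reports to the concentrate.
Concentrate = 71.656/(target fraction) = 77.049 kg/h.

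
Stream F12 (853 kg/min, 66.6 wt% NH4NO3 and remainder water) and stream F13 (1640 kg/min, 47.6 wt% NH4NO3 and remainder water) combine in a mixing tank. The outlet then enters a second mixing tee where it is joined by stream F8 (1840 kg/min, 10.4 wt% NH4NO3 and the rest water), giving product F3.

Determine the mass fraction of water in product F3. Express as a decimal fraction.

0.6446

Overall, product flow = 4333 kg/min.
water in = 853×0.334 + 1640×0.524 + 1840×0.896 = 2792.9 kg/min.
water fraction in F3 = 0.6446.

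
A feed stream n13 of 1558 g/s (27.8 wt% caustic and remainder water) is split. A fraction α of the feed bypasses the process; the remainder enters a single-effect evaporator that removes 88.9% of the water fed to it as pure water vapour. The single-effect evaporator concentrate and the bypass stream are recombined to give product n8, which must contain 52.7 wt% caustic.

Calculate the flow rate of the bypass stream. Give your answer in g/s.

411.1 g/s

All 1558×0.278 = 433.12 g/s of caustic reaches n8, so n8 = 433.12/0.527 = 821.87 g/s and vapour = 736.13 g/s.
The evaporator receives (1−α)·1558 of feed at 0.722 water and removes 0.889 of that water:
0.889×0.722×(1−α)×1558 = 736.13
(1−α) = 736.13/1000 = 0.7361;  α = 0.2639.
Bypass flow = 0.2639×1558 = 411.12 g/s.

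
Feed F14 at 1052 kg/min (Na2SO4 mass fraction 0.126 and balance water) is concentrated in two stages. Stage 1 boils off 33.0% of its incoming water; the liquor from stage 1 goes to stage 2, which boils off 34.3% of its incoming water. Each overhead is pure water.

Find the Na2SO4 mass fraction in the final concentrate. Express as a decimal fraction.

0.247

water in feed = 1052×0.874 = 919.45 kg/min.
After stage 1: water left = (1−0.330)×919.45 = 616.03; stream total = 748.58 kg/min.
After stage 2: water left = (1−0.343)×616.03 = 404.73; final concentrate = 537.28 kg/min.
Na2SO4 fraction = 132.55/537.28 = 0.247.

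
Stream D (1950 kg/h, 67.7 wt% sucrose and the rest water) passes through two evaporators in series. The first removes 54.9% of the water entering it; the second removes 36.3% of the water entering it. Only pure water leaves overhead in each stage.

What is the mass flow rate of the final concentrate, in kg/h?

1501 kg/h

water in feed = 1950×0.323 = 629.85 kg/h.
After stage 1: water left = (1−0.549)×629.85 = 284.06; stream total = 1604.2 kg/h.
After stage 2: water left = (1−0.363)×284.06 = 180.95; final concentrate = 1501.1 kg/h.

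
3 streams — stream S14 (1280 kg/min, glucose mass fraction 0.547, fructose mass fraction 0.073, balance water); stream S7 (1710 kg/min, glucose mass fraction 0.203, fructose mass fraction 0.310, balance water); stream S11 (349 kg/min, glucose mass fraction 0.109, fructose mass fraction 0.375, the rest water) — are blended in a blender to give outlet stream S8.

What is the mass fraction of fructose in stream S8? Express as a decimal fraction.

0.226

Total flow out = 1280 + 1710 + 349 = 3339 kg/min.
fructose in = 1280×0.073 + 1710×0.310 + 349×0.375 = 754.41 kg/min.
fructose mass fraction in S8 = 754.41/3339 = 0.226.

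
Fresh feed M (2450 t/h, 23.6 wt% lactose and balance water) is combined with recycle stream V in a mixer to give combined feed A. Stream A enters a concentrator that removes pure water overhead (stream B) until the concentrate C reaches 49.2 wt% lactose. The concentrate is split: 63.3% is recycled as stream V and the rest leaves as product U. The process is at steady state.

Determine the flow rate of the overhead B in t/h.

Overall lactose balance (none leaves overhead): lactose in fresh feed = lactose in product, i.e. 2450×0.236 = (1−0.633)·C·0.492.
C = 578.2/(0.492×0.367) = 3202.2 t/h.
Recycle V = 0.633×3202.2 = 2027 t/h.
Combined feed A = 2450 + 2027 = 4477 t/h.
Overhead B = A − C = 4477 − 3202.2 = 1274.8 t/h.

1275 t/h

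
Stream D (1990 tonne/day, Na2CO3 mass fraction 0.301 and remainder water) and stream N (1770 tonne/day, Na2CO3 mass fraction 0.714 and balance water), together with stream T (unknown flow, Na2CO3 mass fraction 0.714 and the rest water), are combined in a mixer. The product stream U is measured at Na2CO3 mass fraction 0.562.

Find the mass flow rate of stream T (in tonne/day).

Let T be the unknown flow. Total out = 3760 + T.
Na2CO3 balance: 1862.8 + 0.714·T = 0.562·(3760 + T)
(0.714 − 0.562)·T = 0.562×3760 − 1862.8 = 250.35
T = 250.35 / 0.152 = 1647 tonne/day

1647 tonne/day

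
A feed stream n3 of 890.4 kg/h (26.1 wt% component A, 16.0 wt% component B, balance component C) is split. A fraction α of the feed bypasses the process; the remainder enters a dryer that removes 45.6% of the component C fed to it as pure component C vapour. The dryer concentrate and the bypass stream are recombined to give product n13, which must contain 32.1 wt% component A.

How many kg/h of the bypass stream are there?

260 kg/h

All 890.4×0.261 = 232.39 kg/h of component A reaches n13, so n13 = 232.39/0.321 = 723.97 kg/h and vapour = 166.43 kg/h.
The evaporator receives (1−α)·890.4 of feed at 0.579 component C and removes 0.456 of that component C:
0.456×0.579×(1−α)×890.4 = 166.43
(1−α) = 166.43/235.09 = 0.7080;  α = 0.2920.
Bypass flow = 0.2920×890.4 = 260.04 kg/h.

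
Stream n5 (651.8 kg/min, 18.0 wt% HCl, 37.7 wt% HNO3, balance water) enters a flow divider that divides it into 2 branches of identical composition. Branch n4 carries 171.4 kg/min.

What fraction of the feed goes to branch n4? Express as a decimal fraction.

0.263

Fraction to n4 = 171.4/651.8 = 0.2630.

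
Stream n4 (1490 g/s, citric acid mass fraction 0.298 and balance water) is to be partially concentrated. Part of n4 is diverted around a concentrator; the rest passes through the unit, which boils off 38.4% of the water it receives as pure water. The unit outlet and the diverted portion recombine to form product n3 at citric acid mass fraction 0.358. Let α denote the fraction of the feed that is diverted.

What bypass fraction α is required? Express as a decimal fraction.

0.378

All 1490×0.298 = 444.02 g/s of citric acid reaches n3, so n3 = 444.02/0.358 = 1240.3 g/s and vapour = 249.72 g/s.
The evaporator receives (1−α)·1490 of feed at 0.702 water and removes 0.384 of that water:
0.384×0.702×(1−α)×1490 = 249.72
(1−α) = 249.72/401.66 = 0.6217;  α = 0.3783.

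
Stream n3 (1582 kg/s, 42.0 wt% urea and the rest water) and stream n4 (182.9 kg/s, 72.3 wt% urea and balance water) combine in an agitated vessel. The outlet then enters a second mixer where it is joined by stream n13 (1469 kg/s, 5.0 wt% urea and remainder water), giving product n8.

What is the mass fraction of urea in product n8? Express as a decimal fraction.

0.2691

Overall, product flow = 3233.9 kg/s.
urea in = 1582×0.420 + 182.9×0.723 + 1469×0.050 = 870.13 kg/s.
urea fraction in n8 = 0.2691.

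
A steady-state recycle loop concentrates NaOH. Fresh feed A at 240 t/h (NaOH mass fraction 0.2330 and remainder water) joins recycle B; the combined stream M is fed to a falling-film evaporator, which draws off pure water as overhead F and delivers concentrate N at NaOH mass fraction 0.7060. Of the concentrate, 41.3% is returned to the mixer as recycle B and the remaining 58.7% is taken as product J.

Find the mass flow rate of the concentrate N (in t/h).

Overall NaOH balance (none leaves overhead): NaOH in fresh feed = NaOH in product, i.e. 240×0.233 = (1−0.413)·N·0.706.
N = 55.92/(0.706×0.587) = 134.93 t/h.

134.9 t/h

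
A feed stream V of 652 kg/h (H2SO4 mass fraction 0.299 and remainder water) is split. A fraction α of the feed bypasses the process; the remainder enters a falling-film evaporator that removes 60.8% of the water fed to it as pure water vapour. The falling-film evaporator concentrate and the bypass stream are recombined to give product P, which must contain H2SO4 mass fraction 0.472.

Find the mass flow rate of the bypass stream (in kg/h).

All 652×0.299 = 194.95 kg/h of H2SO4 reaches P, so P = 194.95/0.472 = 413.03 kg/h and vapour = 238.97 kg/h.
The evaporator receives (1−α)·652 of feed at 0.701 water and removes 0.608 of that water:
0.608×0.701×(1−α)×652 = 238.97
(1−α) = 238.97/277.89 = 0.8600;  α = 0.1400.
Bypass flow = 0.1400×652 = 91.301 kg/h.

91.3 kg/h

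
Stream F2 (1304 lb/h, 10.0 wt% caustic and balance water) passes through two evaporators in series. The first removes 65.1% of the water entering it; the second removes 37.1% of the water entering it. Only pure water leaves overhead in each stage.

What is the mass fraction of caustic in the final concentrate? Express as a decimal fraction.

water in feed = 1304×0.900 = 1173.6 lb/h.
After stage 1: water left = (1−0.651)×1173.6 = 409.59; stream total = 539.99 lb/h.
After stage 2: water left = (1−0.371)×409.59 = 257.63; final concentrate = 388.03 lb/h.
caustic fraction = 130.4/388.03 = 0.336.

0.336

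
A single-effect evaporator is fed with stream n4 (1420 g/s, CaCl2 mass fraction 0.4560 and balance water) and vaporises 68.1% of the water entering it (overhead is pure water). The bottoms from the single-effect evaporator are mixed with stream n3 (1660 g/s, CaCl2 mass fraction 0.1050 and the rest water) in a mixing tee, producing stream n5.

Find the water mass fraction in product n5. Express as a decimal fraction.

Vapour removed = 0.681×0.544×1420 = 526.06 g/s; concentrate = 893.94 g/s.
water reaching the mixer = 246.42 (from concentrate) + 1660×0.895 = 1732.1 g/s.
Product flow = 893.94 + 1660 = 2553.9 g/s; water fraction = 0.6782.

0.6782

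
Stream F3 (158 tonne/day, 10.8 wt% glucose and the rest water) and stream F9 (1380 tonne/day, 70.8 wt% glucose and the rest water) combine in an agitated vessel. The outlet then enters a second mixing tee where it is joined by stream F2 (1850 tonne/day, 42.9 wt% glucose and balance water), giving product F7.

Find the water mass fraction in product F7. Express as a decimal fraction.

Overall, product flow = 3388 tonne/day.
water in = 158×0.892 + 1380×0.292 + 1850×0.571 = 1600.2 tonne/day.
water fraction in F7 = 0.4723.

0.4723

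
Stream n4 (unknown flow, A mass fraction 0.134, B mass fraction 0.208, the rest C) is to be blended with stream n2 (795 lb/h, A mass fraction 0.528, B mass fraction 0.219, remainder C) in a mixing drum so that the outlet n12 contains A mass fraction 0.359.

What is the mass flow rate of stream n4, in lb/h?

Let n4 be the unknown flow. Total out = 795 + n4.
A balance: 419.76 + 0.134·n4 = 0.359·(795 + n4)
(0.134 − 0.359)·n4 = 0.359×795 − 419.76 = -134.36
n4 = -134.36 / -0.225 = 597.13 lb/h

597.1 lb/h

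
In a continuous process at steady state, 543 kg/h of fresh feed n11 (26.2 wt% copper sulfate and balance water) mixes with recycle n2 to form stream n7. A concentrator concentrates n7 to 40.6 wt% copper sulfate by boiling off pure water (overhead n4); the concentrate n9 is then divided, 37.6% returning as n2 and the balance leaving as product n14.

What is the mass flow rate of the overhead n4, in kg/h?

Overall copper sulfate balance (none leaves overhead): copper sulfate in fresh feed = copper sulfate in product, i.e. 543×0.262 = (1−0.376)·n9·0.406.
n9 = 142.27/(0.406×0.624) = 561.55 kg/h.
Recycle n2 = 0.376×561.55 = 211.14 kg/h.
Combined feed n7 = 543 + 211.14 = 754.14 kg/h.
Overhead n4 = n7 − n9 = 754.14 − 561.55 = 192.59 kg/h.

192.6 kg/h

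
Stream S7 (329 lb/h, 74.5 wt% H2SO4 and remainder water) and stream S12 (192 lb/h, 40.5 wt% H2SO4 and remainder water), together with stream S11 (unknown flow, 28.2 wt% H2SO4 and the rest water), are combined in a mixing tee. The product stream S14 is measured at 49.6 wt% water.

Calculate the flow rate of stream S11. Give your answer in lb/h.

271.5 lb/h

Let S11 be the unknown flow. Total out = 521 + S11.
water balance: 198.13 + 0.718·S11 = 0.496·(521 + S11)
(0.718 − 0.496)·S11 = 0.496×521 − 198.13 = 60.281
S11 = 60.281 / 0.222 = 271.54 lb/h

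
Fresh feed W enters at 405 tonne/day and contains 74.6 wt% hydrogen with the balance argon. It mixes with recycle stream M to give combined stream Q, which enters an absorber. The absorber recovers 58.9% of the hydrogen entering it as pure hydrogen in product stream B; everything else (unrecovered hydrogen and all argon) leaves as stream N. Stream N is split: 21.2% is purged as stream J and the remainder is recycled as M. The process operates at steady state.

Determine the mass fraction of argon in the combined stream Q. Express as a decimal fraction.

0.521

argon enters only via W and leaves only via the purge: 405×0.254 = 0.212×(argon in N), and the absorber passes all argon, so argon in Q = argon in N = 485.24 tonne/day.
hydrogen in Q: m_A = 405×0.746 + (1−0.212)·(1−0.589)·m_A, so m_A = 302.13/0.6761 = 446.85 tonne/day.
Q = 446.85 + 485.24 = 932.09 tonne/day.
argon fraction in Q = 485.24/932.09 = 0.521.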